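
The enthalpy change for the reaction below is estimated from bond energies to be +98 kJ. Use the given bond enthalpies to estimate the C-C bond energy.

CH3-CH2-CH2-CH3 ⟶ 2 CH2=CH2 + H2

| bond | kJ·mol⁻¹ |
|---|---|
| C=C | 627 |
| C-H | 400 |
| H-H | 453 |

D(C-C) ≈ 335 kJ/mol

Let D be the C-C bond energy.
Σ(broken) = 3×D + 10×400 = 4000 + 3D
Σ(formed) = 8×400 + 2×627 + 1×453 = 4907
ΔH = Σ(broken) − Σ(formed) = (4000 + 3D) − (4907) = −907 + 3D
Setting this equal to +98 kJ gives 3D = 1005, so D = 335 kJ/mol.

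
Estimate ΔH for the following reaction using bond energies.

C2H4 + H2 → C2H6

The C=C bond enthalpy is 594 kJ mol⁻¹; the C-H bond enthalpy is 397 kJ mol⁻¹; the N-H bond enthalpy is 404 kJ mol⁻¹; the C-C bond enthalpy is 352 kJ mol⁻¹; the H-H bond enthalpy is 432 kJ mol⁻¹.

ΔH ≈ −120 kJ

Bonds broken (reactants):
  C-H: 4 × 397 = 1588
  C=C: 1 × 594 = 594
  H-H: 1 × 432 = 432
  Σ(broken) = 2614 kJ
Bonds formed (products):
  C-C: 1 × 352 = 352
  C-H: 6 × 397 = 2382
  Σ(formed) = 2734 kJ
ΔH = Σ(broken) − Σ(formed) = 2614 − 2734 = −120 kJ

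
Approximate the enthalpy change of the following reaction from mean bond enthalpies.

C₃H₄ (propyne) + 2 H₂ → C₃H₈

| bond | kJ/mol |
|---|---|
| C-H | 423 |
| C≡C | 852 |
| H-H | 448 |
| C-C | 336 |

ΔH ≈ −280 kJ

Bonds broken (reactants):
  C≡C: 1 × 852 = 852
  C-C: 1 × 336 = 336
  C-H: 4 × 423 = 1692
  H-H: 2 × 448 = 896
  Σ(broken) = 3776 kJ
Bonds formed (products):
  C-C: 2 × 336 = 672
  C-H: 8 × 423 = 3384
  Σ(formed) = 4056 kJ
ΔH = Σ(broken) − Σ(formed) = 3776 − 4056 = −280 kJ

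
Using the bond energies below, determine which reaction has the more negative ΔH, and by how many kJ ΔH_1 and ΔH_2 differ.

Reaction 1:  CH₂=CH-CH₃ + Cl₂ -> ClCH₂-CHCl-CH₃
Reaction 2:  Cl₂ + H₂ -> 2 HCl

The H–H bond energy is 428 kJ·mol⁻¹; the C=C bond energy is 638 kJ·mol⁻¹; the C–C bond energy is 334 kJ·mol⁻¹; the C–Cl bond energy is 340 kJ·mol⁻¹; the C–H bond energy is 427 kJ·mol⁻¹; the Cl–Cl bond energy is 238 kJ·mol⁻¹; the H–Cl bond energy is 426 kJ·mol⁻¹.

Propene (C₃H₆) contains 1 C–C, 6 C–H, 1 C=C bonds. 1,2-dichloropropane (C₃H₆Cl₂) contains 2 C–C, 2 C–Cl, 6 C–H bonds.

Reaction 1:
  Bonds broken (reactants):
    C–C: 1 × 334 = 334
    C–H: 6 × 427 = 2562
    C=C: 1 × 638 = 638
    Cl–Cl: 1 × 238 = 238
    Σ(broken) = 3772 kJ
  Bonds formed (products):
    C–C: 2 × 334 = 668
    C–Cl: 2 × 340 = 680
    C–H: 6 × 427 = 2562
    Σ(formed) = 3910 kJ
  ΔH_1 = 3772 − 3910 = −138 kJ
Reaction 2:
  Bonds broken (reactants):
    Cl–Cl: 1 × 238 = 238
    H–H: 1 × 428 = 428
    Σ(broken) = 666 kJ
  Bonds formed (products):
    H–Cl: 2 × 426 = 852
    Σ(formed) = 852 kJ
  ΔH_2 = 666 − 852 = −186 kJ
ΔH_1 − ΔH_2 = +48 kJ, so reaction 2 has the more negative ΔH; |ΔH_1 − ΔH_2| = 48 kJ.

Reaction 2, by 48 kJ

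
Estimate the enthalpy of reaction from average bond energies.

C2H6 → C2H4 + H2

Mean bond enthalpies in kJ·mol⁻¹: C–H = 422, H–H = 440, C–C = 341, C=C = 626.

ΔH ≈ +119 kJ

Bonds broken (reactants):
  C–C: 1 × 341 = 341
  C–H: 6 × 422 = 2532
  Σ(broken) = 2873 kJ
Bonds formed (products):
  C–H: 4 × 422 = 1688
  C=C: 1 × 626 = 626
  H–H: 1 × 440 = 440
  Σ(formed) = 2754 kJ
ΔH = Σ(broken) − Σ(formed) = 2873 − 2754 = +119 kJ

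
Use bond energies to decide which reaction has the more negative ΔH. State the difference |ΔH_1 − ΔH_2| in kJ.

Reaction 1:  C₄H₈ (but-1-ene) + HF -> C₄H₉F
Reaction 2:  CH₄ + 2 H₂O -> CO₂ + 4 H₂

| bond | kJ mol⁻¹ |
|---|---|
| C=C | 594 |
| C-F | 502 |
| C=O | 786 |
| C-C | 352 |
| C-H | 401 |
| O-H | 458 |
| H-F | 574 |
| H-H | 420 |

Reaction 1:
  Bonds broken (reactants):
    C-C: 2 × 352 = 704
    C-H: 8 × 401 = 3208
    C=C: 1 × 594 = 594
    H-F: 1 × 574 = 574
    Σ(broken) = 5080 kJ
  Bonds formed (products):
    C-C: 3 × 352 = 1056
    C-F: 1 × 502 = 502
    C-H: 9 × 401 = 3609
    Σ(formed) = 5167 kJ
  ΔH_1 = 5080 − 5167 = −87 kJ
Reaction 2:
  Bonds broken (reactants):
    C-H: 4 × 401 = 1604
    O-H: 4 × 458 = 1832
    Σ(broken) = 3436 kJ
  Bonds formed (products):
    C=O: 2 × 786 = 1572
    H-H: 4 × 420 = 1680
    Σ(formed) = 3252 kJ
  ΔH_2 = 3436 − 3252 = +184 kJ
ΔH_1 − ΔH_2 = −271 kJ, so reaction 1 has the more negative ΔH; |ΔH_1 − ΔH_2| = 271 kJ.

Reaction 1, by 271 kJ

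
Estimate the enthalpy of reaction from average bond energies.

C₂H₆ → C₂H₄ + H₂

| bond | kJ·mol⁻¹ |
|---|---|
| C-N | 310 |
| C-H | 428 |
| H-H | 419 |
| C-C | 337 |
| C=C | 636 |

ΔH ≈ +138 kJ

Bonds broken (reactants):
  C-C: 1 × 337 = 337
  C-H: 6 × 428 = 2568
  Σ(broken) = 2905 kJ
Bonds formed (products):
  C-H: 4 × 428 = 1712
  C=C: 1 × 636 = 636
  H-H: 1 × 419 = 419
  Σ(formed) = 2767 kJ
ΔH = Σ(broken) − Σ(formed) = 2905 − 2767 = +138 kJ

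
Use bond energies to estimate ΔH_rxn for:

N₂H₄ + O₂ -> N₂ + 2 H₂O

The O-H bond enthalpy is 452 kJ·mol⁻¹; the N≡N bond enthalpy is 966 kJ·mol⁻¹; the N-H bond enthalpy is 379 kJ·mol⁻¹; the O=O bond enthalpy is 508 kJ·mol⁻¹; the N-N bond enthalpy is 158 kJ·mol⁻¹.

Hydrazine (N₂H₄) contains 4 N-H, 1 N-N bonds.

ΔH ≈ −592 kJ

Bonds broken (reactants):
  N-H: 4 × 379 = 1516
  N-N: 1 × 158 = 158
  O=O: 1 × 508 = 508
  Σ(broken) = 2182 kJ
Bonds formed (products):
  N≡N: 1 × 966 = 966
  O-H: 4 × 452 = 1808
  Σ(formed) = 2774 kJ
ΔH = Σ(broken) − Σ(formed) = 2182 − 2774 = −592 kJ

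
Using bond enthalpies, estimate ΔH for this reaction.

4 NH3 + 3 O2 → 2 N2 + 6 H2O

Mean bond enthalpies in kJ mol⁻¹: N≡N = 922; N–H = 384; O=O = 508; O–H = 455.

Bonds broken (reactants):
  N–H: 12 × 384 = 4608
  O=O: 3 × 508 = 1524
  Σ(broken) = 6132 kJ
Bonds formed (products):
  N≡N: 2 × 922 = 1844
  O–H: 12 × 455 = 5460
  Σ(formed) = 7304 kJ
ΔH = Σ(broken) − Σ(formed) = 6132 − 7304 = −1172 kJ

ΔH ≈ −1172 kJ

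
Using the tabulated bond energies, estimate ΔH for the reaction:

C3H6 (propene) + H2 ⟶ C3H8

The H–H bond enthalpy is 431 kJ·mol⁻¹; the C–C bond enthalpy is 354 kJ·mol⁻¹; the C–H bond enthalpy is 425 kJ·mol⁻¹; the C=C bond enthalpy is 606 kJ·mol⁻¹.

ΔH ≈ −167 kJ

Bonds broken (reactants):
  C–C: 1 × 354 = 354
  C–H: 6 × 425 = 2550
  C=C: 1 × 606 = 606
  H–H: 1 × 431 = 431
  Σ(broken) = 3941 kJ
Bonds formed (products):
  C–C: 2 × 354 = 708
  C–H: 8 × 425 = 3400
  Σ(formed) = 4108 kJ
ΔH = Σ(broken) − Σ(formed) = 3941 − 4108 = −167 kJ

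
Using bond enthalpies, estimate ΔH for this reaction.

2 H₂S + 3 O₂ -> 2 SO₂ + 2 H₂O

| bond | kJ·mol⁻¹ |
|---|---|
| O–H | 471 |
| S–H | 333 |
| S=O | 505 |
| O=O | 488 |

ΔH ≈ −1108 kJ

Bonds broken (reactants):
  O=O: 3 × 488 = 1464
  S–H: 4 × 333 = 1332
  Σ(broken) = 2796 kJ
Bonds formed (products):
  O–H: 4 × 471 = 1884
  S=O: 4 × 505 = 2020
  Σ(formed) = 3904 kJ
ΔH = Σ(broken) − Σ(formed) = 2796 − 3904 = −1108 kJ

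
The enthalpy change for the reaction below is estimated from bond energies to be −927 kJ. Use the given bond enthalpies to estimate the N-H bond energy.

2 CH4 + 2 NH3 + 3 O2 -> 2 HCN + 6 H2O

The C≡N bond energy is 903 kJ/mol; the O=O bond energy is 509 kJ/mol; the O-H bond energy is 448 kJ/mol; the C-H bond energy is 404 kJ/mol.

Let D be the N-H bond energy.
Σ(broken) = 8×404 + 6×D + 3×509 = 4759 + 6D
Σ(formed) = 2×903 + 2×404 + 12×448 = 7990
ΔH = Σ(broken) − Σ(formed) = (4759 + 6D) − (7990) = −3231 + 6D
Setting this equal to −927 kJ gives 6D = 2304, so D = 384 kJ/mol.

D(N-H) ≈ 384 kJ/mol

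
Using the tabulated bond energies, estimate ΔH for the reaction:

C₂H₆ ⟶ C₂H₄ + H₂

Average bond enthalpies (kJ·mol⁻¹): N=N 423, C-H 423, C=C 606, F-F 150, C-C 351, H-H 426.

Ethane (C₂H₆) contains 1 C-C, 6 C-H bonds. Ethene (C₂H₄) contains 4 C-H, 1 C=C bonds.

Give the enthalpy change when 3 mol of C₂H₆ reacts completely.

Bonds broken (reactants):
  C-C: 1 × 351 = 351
  C-H: 6 × 423 = 2538
  Σ(broken) = 2889 kJ
Bonds formed (products):
  C-H: 4 × 423 = 1692
  C=C: 1 × 606 = 606
  H-H: 1 × 426 = 426
  Σ(formed) = 2724 kJ
ΔH = Σ(broken) − Σ(formed) = 2889 − 2724 = +165 kJ
For 3× the reaction as written: 3 × (+165) = +495 kJ

ΔH = +495 kJ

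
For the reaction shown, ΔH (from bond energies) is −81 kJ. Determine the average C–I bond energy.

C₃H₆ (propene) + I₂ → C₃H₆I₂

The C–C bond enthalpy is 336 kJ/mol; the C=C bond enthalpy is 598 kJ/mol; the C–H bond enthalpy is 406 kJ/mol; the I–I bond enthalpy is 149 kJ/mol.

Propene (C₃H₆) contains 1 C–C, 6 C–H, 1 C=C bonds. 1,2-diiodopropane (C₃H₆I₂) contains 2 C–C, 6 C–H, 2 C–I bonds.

Let D be the C–I bond energy.
Σ(broken) = 1×336 + 6×406 + 1×598 + 1×149 = 3519
Σ(formed) = 2×336 + 6×406 + 2×D = 3108 + 2D
ΔH = Σ(broken) − Σ(formed) = (3519) − (3108 + 2D) = +411 − 2D
Setting this equal to −81 kJ gives 2D = 492, so D = 246 kJ/mol.

D(C–I) ≈ 246 kJ/mol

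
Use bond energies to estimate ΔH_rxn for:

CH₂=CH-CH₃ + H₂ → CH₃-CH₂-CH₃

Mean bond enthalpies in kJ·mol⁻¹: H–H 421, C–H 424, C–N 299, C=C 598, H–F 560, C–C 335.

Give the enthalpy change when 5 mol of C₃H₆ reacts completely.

ΔH = −820 kJ

Bonds broken (reactants):
  C–C: 1 × 335 = 335
  C–H: 6 × 424 = 2544
  C=C: 1 × 598 = 598
  H–H: 1 × 421 = 421
  Σ(broken) = 3898 kJ
Bonds formed (products):
  C–C: 2 × 335 = 670
  C–H: 8 × 424 = 3392
  Σ(formed) = 4062 kJ
ΔH = Σ(broken) − Σ(formed) = 3898 − 4062 = −164 kJ
For 5× the reaction as written: 5 × (−164) = −820 kJ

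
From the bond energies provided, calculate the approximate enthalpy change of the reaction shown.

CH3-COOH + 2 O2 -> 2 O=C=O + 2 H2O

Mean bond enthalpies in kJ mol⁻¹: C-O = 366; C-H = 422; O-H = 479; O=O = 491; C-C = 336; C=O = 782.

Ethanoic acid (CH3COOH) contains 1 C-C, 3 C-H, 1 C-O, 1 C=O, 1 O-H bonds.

ΔH ≈ −833 kJ

Bonds broken (reactants):
  C-C: 1 × 336 = 336
  C-H: 3 × 422 = 1266
  C-O: 1 × 366 = 366
  C=O: 1 × 782 = 782
  O-H: 1 × 479 = 479
  O=O: 2 × 491 = 982
  Σ(broken) = 4211 kJ
Bonds formed (products):
  C=O: 4 × 782 = 3128
  O-H: 4 × 479 = 1916
  Σ(formed) = 5044 kJ
ΔH = Σ(broken) − Σ(formed) = 4211 − 5044 = −833 kJ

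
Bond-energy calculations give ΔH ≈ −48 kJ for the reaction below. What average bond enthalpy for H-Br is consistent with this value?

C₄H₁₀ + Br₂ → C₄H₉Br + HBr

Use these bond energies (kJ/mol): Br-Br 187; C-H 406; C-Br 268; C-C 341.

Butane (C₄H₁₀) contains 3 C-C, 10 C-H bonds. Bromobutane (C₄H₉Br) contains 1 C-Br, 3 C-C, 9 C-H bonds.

Let D be the H-Br bond energy.
Σ(broken) = 1×187 + 3×341 + 10×406 = 5270
Σ(formed) = 1×268 + 3×341 + 9×406 + 1×D = 4945 + D
ΔH = Σ(broken) − Σ(formed) = (5270) − (4945 + D) = +325 − D
Setting this equal to −48 kJ gives D = 373 kJ/mol.

D(H-Br) ≈ 373 kJ/mol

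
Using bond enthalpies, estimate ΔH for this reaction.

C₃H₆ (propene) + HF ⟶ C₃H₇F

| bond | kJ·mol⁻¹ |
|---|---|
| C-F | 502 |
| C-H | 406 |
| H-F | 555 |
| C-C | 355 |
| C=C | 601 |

ΔH ≈ −107 kJ

Bonds broken (reactants):
  C-C: 1 × 355 = 355
  C-H: 6 × 406 = 2436
  C=C: 1 × 601 = 601
  H-F: 1 × 555 = 555
  Σ(broken) = 3947 kJ
Bonds formed (products):
  C-C: 2 × 355 = 710
  C-F: 1 × 502 = 502
  C-H: 7 × 406 = 2842
  Σ(formed) = 4054 kJ
ΔH = Σ(broken) − Σ(formed) = 3947 − 4054 = −107 kJ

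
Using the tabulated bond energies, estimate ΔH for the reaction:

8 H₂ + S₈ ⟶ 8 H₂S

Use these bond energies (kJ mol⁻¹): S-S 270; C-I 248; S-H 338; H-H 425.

Bonds broken (reactants):
  H-H: 8 × 425 = 3400
  S-S: 8 × 270 = 2160
  Σ(broken) = 5560 kJ
Bonds formed (products):
  S-H: 16 × 338 = 5408
  Σ(formed) = 5408 kJ
ΔH = Σ(broken) − Σ(formed) = 5560 − 5408 = +152 kJ

ΔH ≈ +152 kJ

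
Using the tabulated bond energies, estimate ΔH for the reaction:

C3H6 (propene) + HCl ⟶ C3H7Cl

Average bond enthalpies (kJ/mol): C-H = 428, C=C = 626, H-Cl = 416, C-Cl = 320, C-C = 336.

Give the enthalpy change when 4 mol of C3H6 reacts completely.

Bonds broken (reactants):
  C-C: 1 × 336 = 336
  C-H: 6 × 428 = 2568
  C=C: 1 × 626 = 626
  H-Cl: 1 × 416 = 416
  Σ(broken) = 3946 kJ
Bonds formed (products):
  C-C: 2 × 336 = 672
  C-Cl: 1 × 320 = 320
  C-H: 7 × 428 = 2996
  Σ(formed) = 3988 kJ
ΔH = Σ(broken) − Σ(formed) = 3946 − 3988 = −42 kJ
For 4× the reaction as written: 4 × (−42) = −168 kJ

ΔH = −168 kJ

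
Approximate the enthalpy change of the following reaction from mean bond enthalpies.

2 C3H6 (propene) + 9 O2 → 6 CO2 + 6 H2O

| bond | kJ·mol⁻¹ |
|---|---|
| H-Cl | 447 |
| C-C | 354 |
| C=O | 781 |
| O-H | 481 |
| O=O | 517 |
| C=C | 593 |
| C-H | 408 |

Bonds broken (reactants):
  C-C: 2 × 354 = 708
  C-H: 12 × 408 = 4896
  C=C: 2 × 593 = 1186
  O=O: 9 × 517 = 4653
  Σ(broken) = 11443 kJ
Bonds formed (products):
  C=O: 12 × 781 = 9372
  O-H: 12 × 481 = 5772
  Σ(formed) = 15144 kJ
ΔH = Σ(broken) − Σ(formed) = 11443 − 15144 = −3701 kJ

ΔH ≈ −3701 kJ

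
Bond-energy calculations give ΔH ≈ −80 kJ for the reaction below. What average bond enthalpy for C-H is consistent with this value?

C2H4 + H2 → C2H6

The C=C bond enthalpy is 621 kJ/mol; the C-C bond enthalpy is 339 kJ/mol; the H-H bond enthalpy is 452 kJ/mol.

D(C-H) ≈ 407 kJ/mol

Let D be the C-H bond energy.
Σ(broken) = 4×D + 1×621 + 1×452 = 1073 + 4D
Σ(formed) = 1×339 + 6×D = 339 + 6D
ΔH = Σ(broken) − Σ(formed) = (1073 + 4D) − (339 + 6D) = +734 − 2D
Setting this equal to −80 kJ gives 2D = 814, so D = 407 kJ/mol.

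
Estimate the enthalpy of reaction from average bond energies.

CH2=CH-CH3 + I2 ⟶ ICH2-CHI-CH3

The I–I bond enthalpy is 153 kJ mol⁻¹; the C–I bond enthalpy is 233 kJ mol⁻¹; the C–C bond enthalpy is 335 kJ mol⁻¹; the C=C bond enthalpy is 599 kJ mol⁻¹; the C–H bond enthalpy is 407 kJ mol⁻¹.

Bonds broken (reactants):
  C–C: 1 × 335 = 335
  C–H: 6 × 407 = 2442
  C=C: 1 × 599 = 599
  I–I: 1 × 153 = 153
  Σ(broken) = 3529 kJ
Bonds formed (products):
  C–C: 2 × 335 = 670
  C–H: 6 × 407 = 2442
  C–I: 2 × 233 = 466
  Σ(formed) = 3578 kJ
ΔH = Σ(broken) − Σ(formed) = 3529 − 3578 = −49 kJ

ΔH ≈ −49 kJ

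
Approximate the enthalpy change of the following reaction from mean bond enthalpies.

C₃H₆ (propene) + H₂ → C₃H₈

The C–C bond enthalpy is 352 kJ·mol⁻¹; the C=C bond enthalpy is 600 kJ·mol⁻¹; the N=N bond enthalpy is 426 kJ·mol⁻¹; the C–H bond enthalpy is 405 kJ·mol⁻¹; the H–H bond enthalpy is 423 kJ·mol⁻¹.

Bonds broken (reactants):
  C–C: 1 × 352 = 352
  C–H: 6 × 405 = 2430
  C=C: 1 × 600 = 600
  H–H: 1 × 423 = 423
  Σ(broken) = 3805 kJ
Bonds formed (products):
  C–C: 2 × 352 = 704
  C–H: 8 × 405 = 3240
  Σ(formed) = 3944 kJ
ΔH = Σ(broken) − Σ(formed) = 3805 − 3944 = −139 kJ

ΔH ≈ −139 kJ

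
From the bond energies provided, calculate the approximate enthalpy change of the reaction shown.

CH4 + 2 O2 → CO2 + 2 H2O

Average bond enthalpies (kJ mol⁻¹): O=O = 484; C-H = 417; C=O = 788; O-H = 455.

ΔH ≈ −760 kJ

Bonds broken (reactants):
  C-H: 4 × 417 = 1668
  O=O: 2 × 484 = 968
  Σ(broken) = 2636 kJ
Bonds formed (products):
  C=O: 2 × 788 = 1576
  O-H: 4 × 455 = 1820
  Σ(formed) = 3396 kJ
ΔH = Σ(broken) − Σ(formed) = 2636 − 3396 = −760 kJ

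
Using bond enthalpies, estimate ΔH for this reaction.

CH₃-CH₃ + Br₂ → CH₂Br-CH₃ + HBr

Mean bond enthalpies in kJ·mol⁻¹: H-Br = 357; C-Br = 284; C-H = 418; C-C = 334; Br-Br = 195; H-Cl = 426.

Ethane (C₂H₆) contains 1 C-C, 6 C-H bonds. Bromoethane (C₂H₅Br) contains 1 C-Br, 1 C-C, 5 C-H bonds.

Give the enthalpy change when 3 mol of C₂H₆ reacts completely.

ΔH = −84 kJ

Bonds broken (reactants):
  Br-Br: 1 × 195 = 195
  C-C: 1 × 334 = 334
  C-H: 6 × 418 = 2508
  Σ(broken) = 3037 kJ
Bonds formed (products):
  C-Br: 1 × 284 = 284
  C-C: 1 × 334 = 334
  C-H: 5 × 418 = 2090
  H-Br: 1 × 357 = 357
  Σ(formed) = 3065 kJ
ΔH = Σ(broken) − Σ(formed) = 3037 − 3065 = −28 kJ
For 3× the reaction as written: 3 × (−28) = −84 kJ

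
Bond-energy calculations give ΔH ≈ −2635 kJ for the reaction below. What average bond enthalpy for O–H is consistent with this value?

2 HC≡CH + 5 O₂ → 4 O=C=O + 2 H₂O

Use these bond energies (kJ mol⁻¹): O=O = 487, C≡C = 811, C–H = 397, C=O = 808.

D(O–H) ≈ 454 kJ/mol

Let D be the O–H bond energy.
Σ(broken) = 2×811 + 4×397 + 5×487 = 5645
Σ(formed) = 8×808 + 4×D = 6464 + 4D
ΔH = Σ(broken) − Σ(formed) = (5645) − (6464 + 4D) = −819 − 4D
Setting this equal to −2635 kJ gives 4D = 1816, so D = 454 kJ/mol.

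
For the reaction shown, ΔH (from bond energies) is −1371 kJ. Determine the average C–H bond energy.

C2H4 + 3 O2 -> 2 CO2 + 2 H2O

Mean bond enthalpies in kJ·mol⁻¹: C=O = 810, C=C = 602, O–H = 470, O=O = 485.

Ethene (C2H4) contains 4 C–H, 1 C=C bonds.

D(C–H) ≈ 423 kJ/mol

Let D be the C–H bond energy.
Σ(broken) = 4×D + 1×602 + 3×485 = 2057 + 4D
Σ(formed) = 4×810 + 4×470 = 5120
ΔH = Σ(broken) − Σ(formed) = (2057 + 4D) − (5120) = −3063 + 4D
Setting this equal to −1371 kJ gives 4D = 1692, so D = 423 kJ/mol.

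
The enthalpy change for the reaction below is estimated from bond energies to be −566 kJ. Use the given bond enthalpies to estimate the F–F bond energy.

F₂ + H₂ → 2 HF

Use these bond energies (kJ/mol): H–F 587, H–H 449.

D(F–F) ≈ 159 kJ/mol

Let D be the F–F bond energy.
Σ(broken) = 1×D + 1×449 = 449 + D
Σ(formed) = 2×587 = 1174
ΔH = Σ(broken) − Σ(formed) = (449 + D) − (1174) = −725 + D
Setting this equal to −566 kJ gives D = 159 kJ/mol.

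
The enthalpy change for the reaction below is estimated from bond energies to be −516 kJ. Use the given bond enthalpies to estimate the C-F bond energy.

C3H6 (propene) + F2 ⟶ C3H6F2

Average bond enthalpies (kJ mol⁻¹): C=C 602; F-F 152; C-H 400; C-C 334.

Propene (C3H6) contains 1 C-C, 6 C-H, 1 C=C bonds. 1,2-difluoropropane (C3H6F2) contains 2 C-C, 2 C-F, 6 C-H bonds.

Let D be the C-F bond energy.
Σ(broken) = 1×334 + 6×400 + 1×602 + 1×152 = 3488
Σ(formed) = 2×334 + 2×D + 6×400 = 3068 + 2D
ΔH = Σ(broken) − Σ(formed) = (3488) − (3068 + 2D) = +420 − 2D
Setting this equal to −516 kJ gives 2D = 936, so D = 468 kJ/mol.

D(C-F) ≈ 468 kJ/mol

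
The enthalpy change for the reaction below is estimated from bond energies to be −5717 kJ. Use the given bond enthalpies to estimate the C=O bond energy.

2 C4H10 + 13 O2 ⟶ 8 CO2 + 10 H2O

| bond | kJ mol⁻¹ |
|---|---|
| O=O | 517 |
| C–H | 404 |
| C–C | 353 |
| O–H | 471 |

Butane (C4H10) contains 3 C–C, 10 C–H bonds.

D(C=O) ≈ 826 kJ/mol

Let D be the C=O bond energy.
Σ(broken) = 6×353 + 20×404 + 13×517 = 16919
Σ(formed) = 16×D + 20×471 = 9420 + 16D
ΔH = Σ(broken) − Σ(formed) = (16919) − (9420 + 16D) = +7499 − 16D
Setting this equal to −5717 kJ gives 16D = 13216, so D = 826 kJ/mol.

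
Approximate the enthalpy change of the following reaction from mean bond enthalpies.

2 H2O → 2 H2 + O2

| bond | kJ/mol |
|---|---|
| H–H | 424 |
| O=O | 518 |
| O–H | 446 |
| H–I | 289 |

Bonds broken (reactants):
  O–H: 4 × 446 = 1784
  Σ(broken) = 1784 kJ
Bonds formed (products):
  H–H: 2 × 424 = 848
  O=O: 1 × 518 = 518
  Σ(formed) = 1366 kJ
ΔH = Σ(broken) − Σ(formed) = 1784 − 1366 = +418 kJ

ΔH ≈ +418 kJ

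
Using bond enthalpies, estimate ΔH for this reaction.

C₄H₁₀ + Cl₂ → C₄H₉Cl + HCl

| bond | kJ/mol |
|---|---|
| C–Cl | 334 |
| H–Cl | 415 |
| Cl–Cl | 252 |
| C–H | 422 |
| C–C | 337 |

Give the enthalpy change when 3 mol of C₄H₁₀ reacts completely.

Bonds broken (reactants):
  C–C: 3 × 337 = 1011
  C–H: 10 × 422 = 4220
  Cl–Cl: 1 × 252 = 252
  Σ(broken) = 5483 kJ
Bonds formed (products):
  C–C: 3 × 337 = 1011
  C–Cl: 1 × 334 = 334
  C–H: 9 × 422 = 3798
  H–Cl: 1 × 415 = 415
  Σ(formed) = 5558 kJ
ΔH = Σ(broken) − Σ(formed) = 5483 − 5558 = −75 kJ
For 3× the reaction as written: 3 × (−75) = −225 kJ

ΔH = −225 kJ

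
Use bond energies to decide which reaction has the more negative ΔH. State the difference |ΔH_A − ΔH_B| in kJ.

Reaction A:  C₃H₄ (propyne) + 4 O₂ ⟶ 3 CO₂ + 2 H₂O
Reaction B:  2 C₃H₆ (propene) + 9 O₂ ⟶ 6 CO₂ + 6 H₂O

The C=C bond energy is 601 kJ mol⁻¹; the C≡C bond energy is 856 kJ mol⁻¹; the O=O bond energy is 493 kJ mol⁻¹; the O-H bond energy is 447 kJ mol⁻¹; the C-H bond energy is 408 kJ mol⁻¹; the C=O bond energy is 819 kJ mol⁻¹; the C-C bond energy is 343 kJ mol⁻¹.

Reaction A:
  Bonds broken (reactants):
    C≡C: 1 × 856 = 856
    C-C: 1 × 343 = 343
    C-H: 4 × 408 = 1632
    O=O: 4 × 493 = 1972
    Σ(broken) = 4803 kJ
  Bonds formed (products):
    C=O: 6 × 819 = 4914
    O-H: 4 × 447 = 1788
    Σ(formed) = 6702 kJ
  ΔH_A = 4803 − 6702 = −1899 kJ
Reaction B:
  Bonds broken (reactants):
    C-C: 2 × 343 = 686
    C-H: 12 × 408 = 4896
    C=C: 2 × 601 = 1202
    O=O: 9 × 493 = 4437
    Σ(broken) = 11221 kJ
  Bonds formed (products):
    C=O: 12 × 819 = 9828
    O-H: 12 × 447 = 5364
    Σ(formed) = 15192 kJ
  ΔH_B = 11221 − 15192 = −3971 kJ
ΔH_A − ΔH_B = +2072 kJ, so reaction B has the more negative ΔH; |ΔH_A − ΔH_B| = 2072 kJ.

Reaction B, by 2072 kJ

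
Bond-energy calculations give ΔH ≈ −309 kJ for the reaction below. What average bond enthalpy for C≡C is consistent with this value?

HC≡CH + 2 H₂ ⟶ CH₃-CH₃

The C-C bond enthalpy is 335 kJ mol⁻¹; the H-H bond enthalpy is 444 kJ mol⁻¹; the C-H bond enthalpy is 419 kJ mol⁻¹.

Let D be the C≡C bond energy.
Σ(broken) = 1×D + 2×419 + 2×444 = 1726 + D
Σ(formed) = 1×335 + 6×419 = 2849
ΔH = Σ(broken) − Σ(formed) = (1726 + D) − (2849) = −1123 + D
Setting this equal to −309 kJ gives D = 814 kJ/mol.

D(C≡C) ≈ 814 kJ/mol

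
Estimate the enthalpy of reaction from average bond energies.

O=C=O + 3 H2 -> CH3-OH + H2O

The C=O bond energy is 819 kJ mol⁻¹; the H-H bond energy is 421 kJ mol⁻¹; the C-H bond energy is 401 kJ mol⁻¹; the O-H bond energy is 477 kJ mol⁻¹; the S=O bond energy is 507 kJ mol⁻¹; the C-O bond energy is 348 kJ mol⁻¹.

Bonds broken (reactants):
  C=O: 2 × 819 = 1638
  H-H: 3 × 421 = 1263
  Σ(broken) = 2901 kJ
Bonds formed (products):
  C-H: 3 × 401 = 1203
  C-O: 1 × 348 = 348
  O-H: 3 × 477 = 1431
  Σ(formed) = 2982 kJ
ΔH = Σ(broken) − Σ(formed) = 2901 − 2982 = −81 kJ

ΔH ≈ −81 kJ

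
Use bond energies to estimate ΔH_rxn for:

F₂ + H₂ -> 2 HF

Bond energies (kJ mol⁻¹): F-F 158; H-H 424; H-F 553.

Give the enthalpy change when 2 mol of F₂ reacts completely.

Bonds broken (reactants):
  F-F: 1 × 158 = 158
  H-H: 1 × 424 = 424
  Σ(broken) = 582 kJ
Bonds formed (products):
  H-F: 2 × 553 = 1106
  Σ(formed) = 1106 kJ
ΔH = Σ(broken) − Σ(formed) = 582 − 1106 = −524 kJ
For 2× the reaction as written: 2 × (−524) = −1048 kJ

ΔH = −1048 kJ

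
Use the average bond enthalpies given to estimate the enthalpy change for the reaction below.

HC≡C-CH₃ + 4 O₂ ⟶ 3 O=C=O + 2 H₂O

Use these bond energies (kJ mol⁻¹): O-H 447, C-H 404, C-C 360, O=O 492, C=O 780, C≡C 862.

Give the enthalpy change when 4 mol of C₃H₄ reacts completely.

ΔH = −6648 kJ

Bonds broken (reactants):
  C≡C: 1 × 862 = 862
  C-C: 1 × 360 = 360
  C-H: 4 × 404 = 1616
  O=O: 4 × 492 = 1968
  Σ(broken) = 4806 kJ
Bonds formed (products):
  C=O: 6 × 780 = 4680
  O-H: 4 × 447 = 1788
  Σ(formed) = 6468 kJ
ΔH = Σ(broken) − Σ(formed) = 4806 − 6468 = −1662 kJ
For 4× the reaction as written: 4 × (−1662) = −6648 kJ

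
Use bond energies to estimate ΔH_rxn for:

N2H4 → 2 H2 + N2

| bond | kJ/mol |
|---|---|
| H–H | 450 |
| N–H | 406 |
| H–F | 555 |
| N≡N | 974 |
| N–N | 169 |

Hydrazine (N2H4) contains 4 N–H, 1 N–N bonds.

Bonds broken (reactants):
  N–H: 4 × 406 = 1624
  N–N: 1 × 169 = 169
  Σ(broken) = 1793 kJ
Bonds formed (products):
  H–H: 2 × 450 = 900
  N≡N: 1 × 974 = 974
  Σ(formed) = 1874 kJ
ΔH = Σ(broken) − Σ(formed) = 1793 − 1874 = −81 kJ

ΔH ≈ −81 kJ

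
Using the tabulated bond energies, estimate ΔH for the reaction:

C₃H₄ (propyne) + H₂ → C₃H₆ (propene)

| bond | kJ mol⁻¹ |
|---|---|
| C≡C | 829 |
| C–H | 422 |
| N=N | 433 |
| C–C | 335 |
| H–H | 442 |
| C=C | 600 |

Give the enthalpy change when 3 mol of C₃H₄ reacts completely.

Bonds broken (reactants):
  C≡C: 1 × 829 = 829
  C–C: 1 × 335 = 335
  C–H: 4 × 422 = 1688
  H–H: 1 × 442 = 442
  Σ(broken) = 3294 kJ
Bonds formed (products):
  C–C: 1 × 335 = 335
  C–H: 6 × 422 = 2532
  C=C: 1 × 600 = 600
  Σ(formed) = 3467 kJ
ΔH = Σ(broken) − Σ(formed) = 3294 − 3467 = −173 kJ
For 3× the reaction as written: 3 × (−173) = −519 kJ

ΔH = −519 kJ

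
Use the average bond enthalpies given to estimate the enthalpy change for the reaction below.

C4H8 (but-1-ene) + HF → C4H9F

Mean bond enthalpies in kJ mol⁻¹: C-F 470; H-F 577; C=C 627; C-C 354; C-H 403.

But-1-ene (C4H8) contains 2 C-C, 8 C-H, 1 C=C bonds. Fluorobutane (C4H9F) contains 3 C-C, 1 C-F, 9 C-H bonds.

Bonds broken (reactants):
  C-C: 2 × 354 = 708
  C-H: 8 × 403 = 3224
  C=C: 1 × 627 = 627
  H-F: 1 × 577 = 577
  Σ(broken) = 5136 kJ
Bonds formed (products):
  C-C: 3 × 354 = 1062
  C-F: 1 × 470 = 470
  C-H: 9 × 403 = 3627
  Σ(formed) = 5159 kJ
ΔH = Σ(broken) − Σ(formed) = 5136 − 5159 = −23 kJ

ΔH ≈ −23 kJ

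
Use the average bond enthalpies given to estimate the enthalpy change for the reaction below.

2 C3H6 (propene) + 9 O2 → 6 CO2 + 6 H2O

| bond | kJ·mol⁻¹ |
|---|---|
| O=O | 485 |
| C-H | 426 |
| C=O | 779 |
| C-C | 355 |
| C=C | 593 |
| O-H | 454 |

ΔH ≈ −3423 kJ

Bonds broken (reactants):
  C-C: 2 × 355 = 710
  C-H: 12 × 426 = 5112
  C=C: 2 × 593 = 1186
  O=O: 9 × 485 = 4365
  Σ(broken) = 11373 kJ
Bonds formed (products):
  C=O: 12 × 779 = 9348
  O-H: 12 × 454 = 5448
  Σ(formed) = 14796 kJ
ΔH = Σ(broken) − Σ(formed) = 11373 − 14796 = −3423 kJ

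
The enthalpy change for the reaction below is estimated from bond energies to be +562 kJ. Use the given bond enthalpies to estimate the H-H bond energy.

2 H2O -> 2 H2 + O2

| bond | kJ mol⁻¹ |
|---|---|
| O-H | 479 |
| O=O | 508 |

D(H-H) ≈ 423 kJ/mol

Let D be the H-H bond energy.
Σ(broken) = 4×479 = 1916
Σ(formed) = 2×D + 1×508 = 508 + 2D
ΔH = Σ(broken) − Σ(formed) = (1916) − (508 + 2D) = +1408 − 2D
Setting this equal to +562 kJ gives 2D = 846, so D = 423 kJ/mol.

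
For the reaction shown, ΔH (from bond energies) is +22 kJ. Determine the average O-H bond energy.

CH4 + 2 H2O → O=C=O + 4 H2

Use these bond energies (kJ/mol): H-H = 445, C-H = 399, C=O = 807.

D(O-H) ≈ 455 kJ/mol

Let D be the O-H bond energy.
Σ(broken) = 4×399 + 4×D = 1596 + 4D
Σ(formed) = 2×807 + 4×445 = 3394
ΔH = Σ(broken) − Σ(formed) = (1596 + 4D) − (3394) = −1798 + 4D
Setting this equal to +22 kJ gives 4D = 1820, so D = 455 kJ/mol.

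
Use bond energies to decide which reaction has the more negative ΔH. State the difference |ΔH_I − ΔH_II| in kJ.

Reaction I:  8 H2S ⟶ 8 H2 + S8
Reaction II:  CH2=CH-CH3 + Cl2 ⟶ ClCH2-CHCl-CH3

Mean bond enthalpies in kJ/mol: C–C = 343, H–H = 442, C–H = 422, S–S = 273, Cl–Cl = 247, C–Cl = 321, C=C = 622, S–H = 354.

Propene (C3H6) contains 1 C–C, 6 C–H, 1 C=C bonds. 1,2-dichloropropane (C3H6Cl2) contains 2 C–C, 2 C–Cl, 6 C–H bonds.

Reaction I:
  Bonds broken (reactants):
    S–H: 16 × 354 = 5664
    Σ(broken) = 5664 kJ
  Bonds formed (products):
    H–H: 8 × 442 = 3536
    S–S: 8 × 273 = 2184
    Σ(formed) = 5720 kJ
  ΔH_I = 5664 − 5720 = −56 kJ
Reaction II:
  Bonds broken (reactants):
    C–C: 1 × 343 = 343
    C–H: 6 × 422 = 2532
    C=C: 1 × 622 = 622
    Cl–Cl: 1 × 247 = 247
    Σ(broken) = 3744 kJ
  Bonds formed (products):
    C–C: 2 × 343 = 686
    C–Cl: 2 × 321 = 642
    C–H: 6 × 422 = 2532
    Σ(formed) = 3860 kJ
  ΔH_II = 3744 − 3860 = −116 kJ
ΔH_I − ΔH_II = +60 kJ, so reaction II has the more negative ΔH; |ΔH_I − ΔH_II| = 60 kJ.

Reaction II, by 60 kJ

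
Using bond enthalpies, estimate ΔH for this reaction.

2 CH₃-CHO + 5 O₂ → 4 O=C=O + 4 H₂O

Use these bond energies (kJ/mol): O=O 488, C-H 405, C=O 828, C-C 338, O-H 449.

ΔH ≈ −2204 kJ

Bonds broken (reactants):
  C-C: 2 × 338 = 676
  C-H: 8 × 405 = 3240
  C=O: 2 × 828 = 1656
  O=O: 5 × 488 = 2440
  Σ(broken) = 8012 kJ
Bonds formed (products):
  C=O: 8 × 828 = 6624
  O-H: 8 × 449 = 3592
  Σ(formed) = 10216 kJ
ΔH = Σ(broken) − Σ(formed) = 8012 − 10216 = −2204 kJ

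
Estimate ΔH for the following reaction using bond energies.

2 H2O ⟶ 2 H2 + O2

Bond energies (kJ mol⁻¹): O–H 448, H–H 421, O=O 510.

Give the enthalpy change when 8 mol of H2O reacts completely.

ΔH = +1760 kJ

Bonds broken (reactants):
  O–H: 4 × 448 = 1792
  Σ(broken) = 1792 kJ
Bonds formed (products):
  H–H: 2 × 421 = 842
  O=O: 1 × 510 = 510
  Σ(formed) = 1352 kJ
ΔH = Σ(broken) − Σ(formed) = 1792 − 1352 = +440 kJ
For 4× the reaction as written: 4 × (+440) = +1760 kJ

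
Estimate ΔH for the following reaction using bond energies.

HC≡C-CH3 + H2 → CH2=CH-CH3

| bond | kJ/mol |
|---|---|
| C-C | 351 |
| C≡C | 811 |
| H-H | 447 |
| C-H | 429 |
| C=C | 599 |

ΔH ≈ −199 kJ

Bonds broken (reactants):
  C≡C: 1 × 811 = 811
  C-C: 1 × 351 = 351
  C-H: 4 × 429 = 1716
  H-H: 1 × 447 = 447
  Σ(broken) = 3325 kJ
Bonds formed (products):
  C-C: 1 × 351 = 351
  C-H: 6 × 429 = 2574
  C=C: 1 × 599 = 599
  Σ(formed) = 3524 kJ
ΔH = Σ(broken) − Σ(formed) = 3325 − 3524 = −199 kJ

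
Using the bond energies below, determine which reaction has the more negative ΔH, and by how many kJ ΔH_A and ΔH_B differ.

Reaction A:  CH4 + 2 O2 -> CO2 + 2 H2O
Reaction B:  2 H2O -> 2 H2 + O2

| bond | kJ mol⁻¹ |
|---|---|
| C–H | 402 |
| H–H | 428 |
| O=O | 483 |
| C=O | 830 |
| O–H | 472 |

Reaction A:
  Bonds broken (reactants):
    C–H: 4 × 402 = 1608
    O=O: 2 × 483 = 966
    Σ(broken) = 2574 kJ
  Bonds formed (products):
    C=O: 2 × 830 = 1660
    O–H: 4 × 472 = 1888
    Σ(formed) = 3548 kJ
  ΔH_A = 2574 − 3548 = −974 kJ
Reaction B:
  Bonds broken (reactants):
    O–H: 4 × 472 = 1888
    Σ(broken) = 1888 kJ
  Bonds formed (products):
    H–H: 2 × 428 = 856
    O=O: 1 × 483 = 483
    Σ(formed) = 1339 kJ
  ΔH_B = 1888 − 1339 = +549 kJ
ΔH_A − ΔH_B = −1523 kJ, so reaction A has the more negative ΔH; |ΔH_A − ΔH_B| = 1523 kJ.

Reaction A, by 1523 kJ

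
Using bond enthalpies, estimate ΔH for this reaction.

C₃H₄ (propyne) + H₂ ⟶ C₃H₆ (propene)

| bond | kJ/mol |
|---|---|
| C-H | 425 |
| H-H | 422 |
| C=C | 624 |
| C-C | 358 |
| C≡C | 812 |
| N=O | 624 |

Bonds broken (reactants):
  C≡C: 1 × 812 = 812
  C-C: 1 × 358 = 358
  C-H: 4 × 425 = 1700
  H-H: 1 × 422 = 422
  Σ(broken) = 3292 kJ
Bonds formed (products):
  C-C: 1 × 358 = 358
  C-H: 6 × 425 = 2550
  C=C: 1 × 624 = 624
  Σ(formed) = 3532 kJ
ΔH = Σ(broken) − Σ(formed) = 3292 − 3532 = −240 kJ

ΔH ≈ −240 kJ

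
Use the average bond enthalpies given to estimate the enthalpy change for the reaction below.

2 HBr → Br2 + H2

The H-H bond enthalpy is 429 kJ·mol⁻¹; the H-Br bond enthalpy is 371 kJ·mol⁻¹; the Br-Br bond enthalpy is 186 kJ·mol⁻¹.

Bonds broken (reactants):
  H-Br: 2 × 371 = 742
  Σ(broken) = 742 kJ
Bonds formed (products):
  Br-Br: 1 × 186 = 186
  H-H: 1 × 429 = 429
  Σ(formed) = 615 kJ
ΔH = Σ(broken) − Σ(formed) = 742 − 615 = +127 kJ

ΔH ≈ +127 kJ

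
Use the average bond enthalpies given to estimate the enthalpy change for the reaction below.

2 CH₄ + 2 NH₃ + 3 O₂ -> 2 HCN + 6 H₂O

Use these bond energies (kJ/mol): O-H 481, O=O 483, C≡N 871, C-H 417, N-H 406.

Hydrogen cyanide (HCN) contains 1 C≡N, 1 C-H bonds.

ΔH ≈ −1127 kJ

Bonds broken (reactants):
  C-H: 8 × 417 = 3336
  N-H: 6 × 406 = 2436
  O=O: 3 × 483 = 1449
  Σ(broken) = 7221 kJ
Bonds formed (products):
  C≡N: 2 × 871 = 1742
  C-H: 2 × 417 = 834
  O-H: 12 × 481 = 5772
  Σ(formed) = 8348 kJ
ΔH = Σ(broken) − Σ(formed) = 7221 − 8348 = −1127 kJ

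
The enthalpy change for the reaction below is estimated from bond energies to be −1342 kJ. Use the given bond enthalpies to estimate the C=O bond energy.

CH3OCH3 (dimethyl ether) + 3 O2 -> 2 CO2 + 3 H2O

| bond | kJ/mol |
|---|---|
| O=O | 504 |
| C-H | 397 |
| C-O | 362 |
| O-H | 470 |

Let D be the C=O bond energy.
Σ(broken) = 6×397 + 2×362 + 3×504 = 4618
Σ(formed) = 4×D + 6×470 = 2820 + 4D
ΔH = Σ(broken) − Σ(formed) = (4618) − (2820 + 4D) = +1798 − 4D
Setting this equal to −1342 kJ gives 4D = 3140, so D = 785 kJ/mol.

D(C=O) ≈ 785 kJ/mol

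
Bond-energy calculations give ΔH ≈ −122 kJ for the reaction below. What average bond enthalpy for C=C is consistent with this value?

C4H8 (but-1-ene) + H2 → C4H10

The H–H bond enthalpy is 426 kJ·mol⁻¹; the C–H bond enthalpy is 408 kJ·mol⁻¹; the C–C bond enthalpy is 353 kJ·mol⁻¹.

Let D be the C=C bond energy.
Σ(broken) = 2×353 + 8×408 + 1×D + 1×426 = 4396 + D
Σ(formed) = 3×353 + 10×408 = 5139
ΔH = Σ(broken) − Σ(formed) = (4396 + D) − (5139) = −743 + D
Setting this equal to −122 kJ gives D = 621 kJ/mol.

D(C=C) ≈ 621 kJ/mol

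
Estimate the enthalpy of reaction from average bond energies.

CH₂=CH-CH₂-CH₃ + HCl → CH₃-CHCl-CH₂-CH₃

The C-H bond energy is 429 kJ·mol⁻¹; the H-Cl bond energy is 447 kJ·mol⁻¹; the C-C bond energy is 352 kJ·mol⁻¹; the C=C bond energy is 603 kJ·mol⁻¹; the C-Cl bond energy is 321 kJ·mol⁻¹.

Bonds broken (reactants):
  C-C: 2 × 352 = 704
  C-H: 8 × 429 = 3432
  C=C: 1 × 603 = 603
  H-Cl: 1 × 447 = 447
  Σ(broken) = 5186 kJ
Bonds formed (products):
  C-C: 3 × 352 = 1056
  C-Cl: 1 × 321 = 321
  C-H: 9 × 429 = 3861
  Σ(formed) = 5238 kJ
ΔH = Σ(broken) − Σ(formed) = 5186 − 5238 = −52 kJ

ΔH ≈ −52 kJ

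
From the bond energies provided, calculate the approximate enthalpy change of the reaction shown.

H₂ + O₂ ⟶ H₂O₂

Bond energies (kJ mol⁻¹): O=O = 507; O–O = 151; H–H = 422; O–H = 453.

Bonds broken (reactants):
  H–H: 1 × 422 = 422
  O=O: 1 × 507 = 507
  Σ(broken) = 929 kJ
Bonds formed (products):
  O–H: 2 × 453 = 906
  O–O: 1 × 151 = 151
  Σ(formed) = 1057 kJ
ΔH = Σ(broken) − Σ(formed) = 929 − 1057 = −128 kJ

ΔH ≈ −128 kJ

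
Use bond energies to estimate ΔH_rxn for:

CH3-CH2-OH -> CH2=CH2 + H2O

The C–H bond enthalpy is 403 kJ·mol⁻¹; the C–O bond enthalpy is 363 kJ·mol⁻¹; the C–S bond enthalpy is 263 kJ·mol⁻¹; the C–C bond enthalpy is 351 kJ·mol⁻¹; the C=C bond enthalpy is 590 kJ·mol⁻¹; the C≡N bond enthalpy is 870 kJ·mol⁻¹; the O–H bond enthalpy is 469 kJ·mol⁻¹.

ΔH ≈ +58 kJ

Bonds broken (reactants):
  C–C: 1 × 351 = 351
  C–H: 5 × 403 = 2015
  C–O: 1 × 363 = 363
  O–H: 1 × 469 = 469
  Σ(broken) = 3198 kJ
Bonds formed (products):
  C–H: 4 × 403 = 1612
  C=C: 1 × 590 = 590
  O–H: 2 × 469 = 938
  Σ(formed) = 3140 kJ
ΔH = Σ(broken) − Σ(formed) = 3198 − 3140 = +58 kJ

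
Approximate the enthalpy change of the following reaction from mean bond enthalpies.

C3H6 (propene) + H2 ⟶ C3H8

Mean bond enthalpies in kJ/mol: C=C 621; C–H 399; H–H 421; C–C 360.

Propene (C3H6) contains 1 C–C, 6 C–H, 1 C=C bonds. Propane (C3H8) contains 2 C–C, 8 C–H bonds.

ΔH ≈ −116 kJ

Bonds broken (reactants):
  C–C: 1 × 360 = 360
  C–H: 6 × 399 = 2394
  C=C: 1 × 621 = 621
  H–H: 1 × 421 = 421
  Σ(broken) = 3796 kJ
Bonds formed (products):
  C–C: 2 × 360 = 720
  C–H: 8 × 399 = 3192
  Σ(formed) = 3912 kJ
ΔH = Σ(broken) − Σ(formed) = 3796 − 3912 = −116 kJ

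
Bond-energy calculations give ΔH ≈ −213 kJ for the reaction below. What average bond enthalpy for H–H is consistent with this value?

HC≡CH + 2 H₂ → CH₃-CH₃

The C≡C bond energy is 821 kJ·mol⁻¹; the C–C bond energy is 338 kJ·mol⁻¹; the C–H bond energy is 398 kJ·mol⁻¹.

Let D be the H–H bond energy.
Σ(broken) = 1×821 + 2×398 + 2×D = 1617 + 2D
Σ(formed) = 1×338 + 6×398 = 2726
ΔH = Σ(broken) − Σ(formed) = (1617 + 2D) − (2726) = −1109 + 2D
Setting this equal to −213 kJ gives 2D = 896, so D = 448 kJ/mol.

D(H–H) ≈ 448 kJ/mol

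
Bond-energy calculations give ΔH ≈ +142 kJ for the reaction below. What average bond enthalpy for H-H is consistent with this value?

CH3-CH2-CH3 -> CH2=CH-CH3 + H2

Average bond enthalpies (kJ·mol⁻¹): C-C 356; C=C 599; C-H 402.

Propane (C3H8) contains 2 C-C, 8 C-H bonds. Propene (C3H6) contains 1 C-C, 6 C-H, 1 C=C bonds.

Let D be the H-H bond energy.
Σ(broken) = 2×356 + 8×402 = 3928
Σ(formed) = 1×356 + 6×402 + 1×599 + 1×D = 3367 + D
ΔH = Σ(broken) − Σ(formed) = (3928) − (3367 + D) = +561 − D
Setting this equal to +142 kJ gives D = 419 kJ/mol.

D(H-H) ≈ 419 kJ/mol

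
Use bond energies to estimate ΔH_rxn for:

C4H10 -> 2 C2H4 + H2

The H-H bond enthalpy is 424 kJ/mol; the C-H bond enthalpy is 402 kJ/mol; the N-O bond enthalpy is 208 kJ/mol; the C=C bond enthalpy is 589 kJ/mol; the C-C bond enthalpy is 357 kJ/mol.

ΔH ≈ +273 kJ

Bonds broken (reactants):
  C-C: 3 × 357 = 1071
  C-H: 10 × 402 = 4020
  Σ(broken) = 5091 kJ
Bonds formed (products):
  C-H: 8 × 402 = 3216
  C=C: 2 × 589 = 1178
  H-H: 1 × 424 = 424
  Σ(formed) = 4818 kJ
ΔH = Σ(broken) − Σ(formed) = 5091 − 4818 = +273 kJ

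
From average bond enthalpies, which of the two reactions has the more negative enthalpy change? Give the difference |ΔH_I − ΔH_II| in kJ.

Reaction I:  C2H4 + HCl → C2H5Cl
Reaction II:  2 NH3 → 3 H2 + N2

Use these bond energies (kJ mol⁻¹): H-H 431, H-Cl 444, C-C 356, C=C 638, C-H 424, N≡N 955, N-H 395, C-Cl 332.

Reaction I:
  Bonds broken (reactants):
    C-H: 4 × 424 = 1696
    C=C: 1 × 638 = 638
    H-Cl: 1 × 444 = 444
    Σ(broken) = 2778 kJ
  Bonds formed (products):
    C-C: 1 × 356 = 356
    C-Cl: 1 × 332 = 332
    C-H: 5 × 424 = 2120
    Σ(formed) = 2808 kJ
  ΔH_I = 2778 − 2808 = −30 kJ
Reaction II:
  Bonds broken (reactants):
    N-H: 6 × 395 = 2370
    Σ(broken) = 2370 kJ
  Bonds formed (products):
    H-H: 3 × 431 = 1293
    N≡N: 1 × 955 = 955
    Σ(formed) = 2248 kJ
  ΔH_II = 2370 − 2248 = +122 kJ
ΔH_I − ΔH_II = −152 kJ, so reaction I has the more negative ΔH; |ΔH_I − ΔH_II| = 152 kJ.

Reaction I, by 152 kJ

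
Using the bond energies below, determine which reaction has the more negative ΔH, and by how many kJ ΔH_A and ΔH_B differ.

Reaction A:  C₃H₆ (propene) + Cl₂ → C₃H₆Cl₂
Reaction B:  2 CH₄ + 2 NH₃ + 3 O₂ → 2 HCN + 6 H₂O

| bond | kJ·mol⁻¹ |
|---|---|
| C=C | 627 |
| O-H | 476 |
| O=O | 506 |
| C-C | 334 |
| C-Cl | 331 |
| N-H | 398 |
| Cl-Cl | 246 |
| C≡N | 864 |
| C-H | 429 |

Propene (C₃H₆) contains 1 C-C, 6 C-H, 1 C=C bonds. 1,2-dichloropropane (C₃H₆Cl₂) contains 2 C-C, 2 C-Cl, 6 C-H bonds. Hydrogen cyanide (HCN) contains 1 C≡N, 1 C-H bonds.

Reaction A:
  Bonds broken (reactants):
    C-C: 1 × 334 = 334
    C-H: 6 × 429 = 2574
    C=C: 1 × 627 = 627
    Cl-Cl: 1 × 246 = 246
    Σ(broken) = 3781 kJ
  Bonds formed (products):
    C-C: 2 × 334 = 668
    C-Cl: 2 × 331 = 662
    C-H: 6 × 429 = 2574
    Σ(formed) = 3904 kJ
  ΔH_A = 3781 − 3904 = −123 kJ
Reaction B:
  Bonds broken (reactants):
    C-H: 8 × 429 = 3432
    N-H: 6 × 398 = 2388
    O=O: 3 × 506 = 1518
    Σ(broken) = 7338 kJ
  Bonds formed (products):
    C≡N: 2 × 864 = 1728
    C-H: 2 × 429 = 858
    O-H: 12 × 476 = 5712
    Σ(formed) = 8298 kJ
  ΔH_B = 7338 − 8298 = −960 kJ
ΔH_A − ΔH_B = +837 kJ, so reaction B has the more negative ΔH; |ΔH_A − ΔH_B| = 837 kJ.

Reaction B, by 837 kJ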